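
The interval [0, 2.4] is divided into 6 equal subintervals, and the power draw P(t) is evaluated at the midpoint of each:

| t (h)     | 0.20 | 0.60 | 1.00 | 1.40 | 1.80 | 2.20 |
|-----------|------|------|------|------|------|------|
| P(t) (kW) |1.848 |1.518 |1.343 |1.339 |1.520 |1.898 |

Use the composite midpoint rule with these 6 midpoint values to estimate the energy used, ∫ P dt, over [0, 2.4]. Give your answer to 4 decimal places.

3.7864

h = 0.4, n = 6.
h·[y(m₁) + y(m₂) + y(m₃) + y(m₄) + y(m₅) + y(m₆)] = 0.4·(9.466) = 3.7864.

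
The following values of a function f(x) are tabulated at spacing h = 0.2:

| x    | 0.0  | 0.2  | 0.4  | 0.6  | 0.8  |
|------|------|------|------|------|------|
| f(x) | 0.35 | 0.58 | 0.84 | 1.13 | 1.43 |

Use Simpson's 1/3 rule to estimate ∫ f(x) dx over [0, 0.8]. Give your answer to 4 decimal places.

h = 0.2, n = 4.
(h/3)·[y₀ + 4y₁ + 2y₂ + 4y₃ + y₄] = 0.066667·(10.30) = 0.6867.

0.6867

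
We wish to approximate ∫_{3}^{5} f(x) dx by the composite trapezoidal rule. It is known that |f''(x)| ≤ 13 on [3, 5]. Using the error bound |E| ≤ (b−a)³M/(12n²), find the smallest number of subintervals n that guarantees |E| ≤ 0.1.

Need 104/(12n²) ≤ 0.1.
n² ≥ 104/(12·0.1) = 86.6667 ⇒ n ≥ 9.3095, so the smallest n is 10.

10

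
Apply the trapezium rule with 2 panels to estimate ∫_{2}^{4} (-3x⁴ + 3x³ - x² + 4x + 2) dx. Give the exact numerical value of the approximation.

h = (4 − 2)/2 = 1.
Nodes x₀,…,x₂ = 2, 3, 4.
f(x) = -3x⁴ + 3x³ - x² + 4x + 2: f₀=-18, f₁=-157, f₂=-574.
(h/2)·[f₀ + 2f₁ + f₂] = 0.5·(-906) = -453.

-453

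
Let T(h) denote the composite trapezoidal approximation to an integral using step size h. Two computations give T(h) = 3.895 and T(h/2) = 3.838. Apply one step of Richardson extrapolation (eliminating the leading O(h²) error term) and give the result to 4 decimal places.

3.8190

R = (4·T(h/2) − T(h)) / 3 = (4·3.838 − 3.895)/3 = (11.457)/3 = 3.8190.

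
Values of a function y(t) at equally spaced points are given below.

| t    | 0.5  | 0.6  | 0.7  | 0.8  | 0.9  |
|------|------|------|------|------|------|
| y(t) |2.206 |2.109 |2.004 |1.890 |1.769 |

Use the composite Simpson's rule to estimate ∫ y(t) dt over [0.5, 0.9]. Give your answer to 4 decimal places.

0.7993

h = 0.1, n = 4.
(h/3)·[y₀ + 4y₁ + 2y₂ + 4y₃ + y₄] = 0.033333·(23.979) = 0.7993.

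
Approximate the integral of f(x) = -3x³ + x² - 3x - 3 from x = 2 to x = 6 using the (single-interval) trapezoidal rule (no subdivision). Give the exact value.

-1324

T = (b−a)/2 · [f(2) + f(6)] = 2·[(-29) + (-633)] = -1324.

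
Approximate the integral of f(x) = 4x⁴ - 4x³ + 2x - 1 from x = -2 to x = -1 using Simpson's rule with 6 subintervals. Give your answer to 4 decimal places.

35.8004

h = (-1 − (-2))/6 = 0.166667.
Nodes x₀,…,x₆ = -2, -1.833333, -1.666667, -1.5, -1.333333, -1.166667, -1.
f(x) = 4x⁴ - 4x³ + 2x - 1: f₀=91, f₁=65.169753, f₂=45.049383, f₃=29.75, f₄=18.456790, f₅=10.429012, f₆=5.
(h/3)·[f₀ + 4f₁ + 2f₂ + 4f₃ + 2f₄ + 4f₅ + f₆] = 0.055556·(644.407407) = 35.8004.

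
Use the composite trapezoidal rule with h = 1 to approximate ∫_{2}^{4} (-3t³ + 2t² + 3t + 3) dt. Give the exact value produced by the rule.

h = (4 − 2)/2 = 1.
Nodes t₀,…,t₂ = 2, 3, 4.
f(t) = -3t³ + 2t² + 3t + 3: f₀=-7, f₁=-51, f₂=-145.
(h/2)·[f₀ + 2f₁ + f₂] = 0.5·(-254) = -127.

-127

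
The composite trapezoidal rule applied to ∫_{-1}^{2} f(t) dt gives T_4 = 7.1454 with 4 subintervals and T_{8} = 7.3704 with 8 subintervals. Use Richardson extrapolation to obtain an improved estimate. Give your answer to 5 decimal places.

R = (4·T_{8} − T_4) / 3 = (4·7.3704 − 7.1454)/3 = (22.3362)/3 = 7.44540.

7.44540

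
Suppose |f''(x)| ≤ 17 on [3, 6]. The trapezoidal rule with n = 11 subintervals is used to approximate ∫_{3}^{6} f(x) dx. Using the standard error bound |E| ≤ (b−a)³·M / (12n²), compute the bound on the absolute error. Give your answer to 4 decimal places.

|E| ≤ (3)³·17 / (12·11²) = 459/1452 = 0.3161.

0.3161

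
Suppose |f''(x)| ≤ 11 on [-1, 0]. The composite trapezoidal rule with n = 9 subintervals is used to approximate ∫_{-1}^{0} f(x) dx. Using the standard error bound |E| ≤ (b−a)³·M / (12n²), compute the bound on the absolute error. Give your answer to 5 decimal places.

0.01132

|E| ≤ (1)³·11 / (12·9²) = 11/972 = 0.01132.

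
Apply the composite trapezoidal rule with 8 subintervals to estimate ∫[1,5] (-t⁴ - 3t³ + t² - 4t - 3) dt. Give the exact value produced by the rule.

h = (5 − 1)/8 = 0.5.
Nodes t₀,…,t₈ = 1, 1.5, 2, 2.5, 3, 3.5, 4, 4.5, 5.
f(t) = -t⁴ - 3t³ + t² - 4t - 3: f₀=-10, f₁=-21.9375, f₂=-47, f₃=-92.6875, f₄=-168, f₅=-283.4375, f₆=-451, f₇=-684.1875, f₈=-998.
(h/2)·[f₀ + 2f₁ + 2f₂ + 2f₃ + 2f₄ + 2f₅ + 2f₆ + 2f₇ + f₈] = 0.25·(-4504.5) = -1126.125.

-1126.125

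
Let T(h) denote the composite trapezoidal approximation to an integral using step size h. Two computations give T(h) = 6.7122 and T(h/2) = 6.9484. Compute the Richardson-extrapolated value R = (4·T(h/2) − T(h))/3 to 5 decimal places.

7.02713

R = (4·T(h/2) − T(h)) / 3 = (4·6.9484 − 6.7122)/3 = (21.0814)/3 = 7.02713.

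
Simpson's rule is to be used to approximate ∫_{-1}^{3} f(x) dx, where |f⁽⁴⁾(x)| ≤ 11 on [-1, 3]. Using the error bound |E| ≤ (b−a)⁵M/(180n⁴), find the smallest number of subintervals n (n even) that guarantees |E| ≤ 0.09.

Need 11264/(180n⁴) ≤ 0.09.
n⁴ ≥ 11264/(180·0.09) = 695.309 ⇒ n ≥ 5.1350, so the smallest even n is 6. (n must be even for Simpson's rule.)

6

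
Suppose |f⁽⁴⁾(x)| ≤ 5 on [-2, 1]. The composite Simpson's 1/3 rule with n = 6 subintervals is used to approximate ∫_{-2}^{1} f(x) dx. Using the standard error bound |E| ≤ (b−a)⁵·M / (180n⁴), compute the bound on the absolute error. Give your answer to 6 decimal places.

0.005208

|E| ≤ (3)⁵·5 / (180·6⁴) = 1215/233280 = 0.005208.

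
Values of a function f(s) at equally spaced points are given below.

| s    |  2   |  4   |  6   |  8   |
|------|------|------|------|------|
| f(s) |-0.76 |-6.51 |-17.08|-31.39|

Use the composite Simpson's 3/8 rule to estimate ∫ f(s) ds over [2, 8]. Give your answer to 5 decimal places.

-77.19000

h = 2, n = 3.
(3h/8)·[y₀ + 3y₁ + 3y₂ + y₃] = 0.75·(-102.92) = -77.19000.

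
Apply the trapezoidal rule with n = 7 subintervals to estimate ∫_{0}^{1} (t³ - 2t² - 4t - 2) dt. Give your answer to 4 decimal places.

h = (1 − 0)/7 = 0.142857.
Nodes t₀,…,t₇ = 0, 0.142857, 0.285714, 0.428571, 0.571429, 0.714286, 0.857143, 1.
f(t) = t³ - 2t² - 4t - 2: f₀=-2, f₁=-2.609329, f₂=-3.282799, f₃=-4.002915, f₄=-4.752187, f₅=-5.513120, f₆=-6.268222, f₇=-7.
(h/2)·[f₀ + 2f₁ + 2f₂ + 2f₃ + 2f₄ + 2f₅ + 2f₆ + f₇] = 0.071429·(-61.857143) = -4.4184.

-4.4184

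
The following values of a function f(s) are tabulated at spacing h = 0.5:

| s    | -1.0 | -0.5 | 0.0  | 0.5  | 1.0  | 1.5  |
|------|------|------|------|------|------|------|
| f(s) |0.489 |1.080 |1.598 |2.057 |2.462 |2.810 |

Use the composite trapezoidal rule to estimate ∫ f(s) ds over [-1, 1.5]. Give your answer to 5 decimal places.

h = 0.5, n = 5.
(h/2)·[y₀ + 2y₁ + 2y₂ + 2y₃ + 2y₄ + y₅] = 0.25·(17.693) = 4.42325.

4.42325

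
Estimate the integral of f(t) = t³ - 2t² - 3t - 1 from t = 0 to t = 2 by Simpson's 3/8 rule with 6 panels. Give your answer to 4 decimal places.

h = (2 − 0)/6 = 0.333333.
Nodes t₀,…,t₆ = 0, 0.333333, 0.666667, 1, 1.333333, 1.666667, 2.
f(t) = t³ - 2t² - 3t - 1: f₀=-1, f₁=-2.185185, f₂=-3.592593, f₃=-5, f₄=-6.185185, f₅=-6.925926, f₆=-7.
(3h/8)·[f₀ + 3f₁ + 3f₂ + 2f₃ + 3f₄ + 3f₅ + f₆] = 0.125·(-74.666667) = -9.3333.

-9.3333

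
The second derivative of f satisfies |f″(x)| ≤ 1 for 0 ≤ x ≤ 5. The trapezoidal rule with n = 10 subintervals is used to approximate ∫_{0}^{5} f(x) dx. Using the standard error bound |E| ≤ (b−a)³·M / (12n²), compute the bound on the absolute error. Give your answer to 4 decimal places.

|E| ≤ (5)³·1 / (12·10²) = 125/1200 = 0.1042.

0.1042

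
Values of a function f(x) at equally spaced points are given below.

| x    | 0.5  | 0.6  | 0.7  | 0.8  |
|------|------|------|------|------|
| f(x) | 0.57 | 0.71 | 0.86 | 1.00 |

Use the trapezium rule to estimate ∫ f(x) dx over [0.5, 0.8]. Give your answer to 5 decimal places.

0.23550

h = 0.1, n = 3.
(h/2)·[y₀ + 2y₁ + 2y₂ + y₃] = 0.05·(4.71) = 0.23550.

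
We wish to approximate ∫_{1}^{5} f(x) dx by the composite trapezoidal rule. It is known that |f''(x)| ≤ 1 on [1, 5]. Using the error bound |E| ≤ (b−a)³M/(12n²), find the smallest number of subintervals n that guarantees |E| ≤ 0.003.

Need 64/(12n²) ≤ 0.003.
n² ≥ 64/(12·0.003) = 1777.78 ⇒ n ≥ 42.1637, so the smallest n is 43.

43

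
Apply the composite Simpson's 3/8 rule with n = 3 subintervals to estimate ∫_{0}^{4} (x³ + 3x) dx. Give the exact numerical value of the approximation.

h = (4 − 0)/3 = 1.333333.
Nodes x₀,…,x₃ = 0, 1.333333, 2.666667, 4.
f(x) = x³ + 3x: f₀=0, f₁=6.370370, f₂=26.962963, f₃=76.
(3h/8)·[f₀ + 3f₁ + 3f₂ + f₃] = 0.5·(176) = 88.

88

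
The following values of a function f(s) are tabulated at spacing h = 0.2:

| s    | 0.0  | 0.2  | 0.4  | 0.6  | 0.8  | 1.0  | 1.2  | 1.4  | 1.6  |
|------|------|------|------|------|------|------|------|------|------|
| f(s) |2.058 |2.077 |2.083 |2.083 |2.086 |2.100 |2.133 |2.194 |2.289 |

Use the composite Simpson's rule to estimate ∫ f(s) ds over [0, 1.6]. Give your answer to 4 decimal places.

h = 0.2, n = 8.
(h/3)·[y₀ + 4y₁ + 2y₂ + 4y₃ + 2y₄ + 4y₅ + 2y₆ + 4y₇ + y₈] = 0.066667·(50.767) = 3.3845.

3.3845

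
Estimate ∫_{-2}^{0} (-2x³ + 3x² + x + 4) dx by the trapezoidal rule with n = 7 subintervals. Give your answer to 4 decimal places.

22.2449

h = (0 − (-2))/7 = 0.285714.
Nodes x₀,…,x₇ = -2, -1.714286, -1.428571, -1.142857, -0.857143, -0.571429, -0.285714, 0.
f(x) = -2x³ + 3x² + x + 4: f₀=30, f₁=21.177843, f₂=14.524781, f₃=9.760933, f₄=6.606414, f₅=4.781341, f₆=4.005831, f₇=4.
(h/2)·[f₀ + 2f₁ + 2f₂ + 2f₃ + 2f₄ + 2f₅ + 2f₆ + f₇] = 0.142857·(155.714286) = 22.2449.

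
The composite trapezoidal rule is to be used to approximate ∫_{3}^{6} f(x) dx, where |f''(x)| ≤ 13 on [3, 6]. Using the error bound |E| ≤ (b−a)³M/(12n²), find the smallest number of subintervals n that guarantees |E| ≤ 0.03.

Need 351/(12n²) ≤ 0.03.
n² ≥ 351/(12·0.03) = 975 ⇒ n ≥ 31.2250, so the smallest n is 32.

32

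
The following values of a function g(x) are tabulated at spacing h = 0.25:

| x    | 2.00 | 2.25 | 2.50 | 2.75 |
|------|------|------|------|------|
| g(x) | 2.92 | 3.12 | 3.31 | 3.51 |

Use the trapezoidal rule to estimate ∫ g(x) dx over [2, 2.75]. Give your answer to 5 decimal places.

2.41125

h = 0.25, n = 3.
(h/2)·[y₀ + 2y₁ + 2y₂ + y₃] = 0.125·(19.29) = 2.41125.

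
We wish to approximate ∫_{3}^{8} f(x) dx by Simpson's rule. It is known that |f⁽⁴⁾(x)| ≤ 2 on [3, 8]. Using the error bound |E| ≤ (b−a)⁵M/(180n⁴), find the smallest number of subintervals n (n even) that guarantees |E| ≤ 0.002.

12

Need 6250/(180n⁴) ≤ 0.002.
n⁴ ≥ 6250/(180·0.002) = 17361.1 ⇒ n ≥ 11.4787, so the smallest even n is 12. (n must be even for Simpson's rule.)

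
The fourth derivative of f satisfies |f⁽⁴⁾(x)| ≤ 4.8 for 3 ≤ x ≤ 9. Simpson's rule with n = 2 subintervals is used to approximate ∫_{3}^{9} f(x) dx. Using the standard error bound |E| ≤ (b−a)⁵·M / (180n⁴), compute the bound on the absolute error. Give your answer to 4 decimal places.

|E| ≤ (6)⁵·4.8 / (180·2⁴) = 37324.8/2880 = 12.9600.

12.9600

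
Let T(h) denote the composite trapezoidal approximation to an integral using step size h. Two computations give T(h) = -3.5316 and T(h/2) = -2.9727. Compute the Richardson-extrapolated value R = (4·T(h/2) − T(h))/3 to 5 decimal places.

R = (4·T(h/2) − T(h)) / 3 = (4·(-2.9727) − (-3.5316))/3 = (-8.3592)/3 = -2.78640.

-2.78640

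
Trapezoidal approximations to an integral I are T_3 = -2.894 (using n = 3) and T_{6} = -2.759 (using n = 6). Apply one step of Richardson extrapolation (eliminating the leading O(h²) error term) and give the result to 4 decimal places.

R = (4·T_{6} − T_3) / 3 = (4·(-2.759) − (-2.894))/3 = (-8.142)/3 = -2.7140.

-2.7140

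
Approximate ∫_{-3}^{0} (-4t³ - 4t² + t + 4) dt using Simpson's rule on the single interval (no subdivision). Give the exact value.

S = (b−a)/6 · [f(-3) + 4f(-1.5) + f(0)] = 0.5·[73 + 4·7 + 4] = 52.5.

52.5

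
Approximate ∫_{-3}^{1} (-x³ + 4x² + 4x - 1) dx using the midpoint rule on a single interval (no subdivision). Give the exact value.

M = (b−a)·f(-1) = 4·(0) = 0.

0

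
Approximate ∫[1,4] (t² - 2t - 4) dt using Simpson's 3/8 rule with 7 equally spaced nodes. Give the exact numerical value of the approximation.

-6

h = (4 − 1)/6 = 0.5.
Nodes t₀,…,t₆ = 1, 1.5, 2, 2.5, 3, 3.5, 4.
f(t) = t² - 2t - 4: f₀=-5, f₁=-4.75, f₂=-4, f₃=-2.75, f₄=-1, f₅=1.25, f₆=4.
(3h/8)·[f₀ + 3f₁ + 3f₂ + 2f₃ + 3f₄ + 3f₅ + f₆] = 0.1875·(-32) = -6.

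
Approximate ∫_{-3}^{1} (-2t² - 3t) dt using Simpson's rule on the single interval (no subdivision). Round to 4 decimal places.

S = (b−a)/6 · [f(-3) + 4f(-1) + f(1)] = 0.666667·[(-9) + 4·1 + (-5)] = -6.6667.

-6.6667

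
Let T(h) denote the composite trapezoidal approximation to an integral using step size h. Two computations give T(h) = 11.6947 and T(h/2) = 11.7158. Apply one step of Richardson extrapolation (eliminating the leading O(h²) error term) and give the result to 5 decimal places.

R = (4·T(h/2) − T(h)) / 3 = (4·11.7158 − 11.6947)/3 = (35.1685)/3 = 11.72283.

11.72283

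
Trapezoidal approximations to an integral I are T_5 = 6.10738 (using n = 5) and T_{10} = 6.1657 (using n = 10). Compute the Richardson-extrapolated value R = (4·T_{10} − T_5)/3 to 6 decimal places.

6.185140

R = (4·T_{10} − T_5) / 3 = (4·6.1657 − 6.10738)/3 = (18.55542)/3 = 6.185140.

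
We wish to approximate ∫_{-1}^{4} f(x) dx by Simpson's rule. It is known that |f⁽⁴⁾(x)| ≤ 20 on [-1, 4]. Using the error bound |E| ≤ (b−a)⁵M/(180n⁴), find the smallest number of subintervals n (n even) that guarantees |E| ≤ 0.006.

16

Need 62500/(180n⁴) ≤ 0.006.
n⁴ ≥ 62500/(180·0.006) = 57870.4 ⇒ n ≥ 15.5101, so the smallest even n is 16. (n must be even for Simpson's rule.)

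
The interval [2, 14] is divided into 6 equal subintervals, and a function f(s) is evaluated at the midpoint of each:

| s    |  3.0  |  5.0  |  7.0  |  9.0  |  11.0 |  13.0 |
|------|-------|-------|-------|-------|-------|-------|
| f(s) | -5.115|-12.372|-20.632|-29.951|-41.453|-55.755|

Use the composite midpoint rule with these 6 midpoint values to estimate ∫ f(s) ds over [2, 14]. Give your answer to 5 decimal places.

-330.55600

h = 2, n = 6.
h·[y(m₁) + y(m₂) + y(m₃) + y(m₄) + y(m₅) + y(m₆)] = 2·(-165.278) = -330.55600.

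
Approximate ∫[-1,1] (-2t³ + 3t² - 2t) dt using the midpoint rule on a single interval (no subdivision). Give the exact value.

0

M = (b−a)·f(0) = 2·(0) = 0.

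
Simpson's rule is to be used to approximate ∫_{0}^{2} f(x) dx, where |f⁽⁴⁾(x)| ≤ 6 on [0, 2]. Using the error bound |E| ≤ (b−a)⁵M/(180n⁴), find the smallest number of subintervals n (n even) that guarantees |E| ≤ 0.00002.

16

Need 192/(180n⁴) ≤ 0.00002.
n⁴ ≥ 192/(180·0.00002) = 53333.3 ⇒ n ≥ 15.1967, so the smallest even n is 16. (n must be even for Simpson's rule.)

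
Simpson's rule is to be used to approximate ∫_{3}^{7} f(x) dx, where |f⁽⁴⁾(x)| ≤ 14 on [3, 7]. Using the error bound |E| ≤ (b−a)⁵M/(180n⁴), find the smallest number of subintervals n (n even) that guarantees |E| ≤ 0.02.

8

Need 14336/(180n⁴) ≤ 0.02.
n⁴ ≥ 14336/(180·0.02) = 3982.22 ⇒ n ≥ 7.9439, so the smallest even n is 8. (n must be even for Simpson's rule.)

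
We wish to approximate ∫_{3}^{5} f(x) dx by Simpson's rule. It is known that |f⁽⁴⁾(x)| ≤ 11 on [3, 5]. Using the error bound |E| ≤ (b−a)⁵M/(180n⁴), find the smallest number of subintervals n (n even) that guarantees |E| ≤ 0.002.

Need 352/(180n⁴) ≤ 0.002.
n⁴ ≥ 352/(180·0.002) = 977.778 ⇒ n ≥ 5.5919, so the smallest even n is 6. (n must be even for Simpson's rule.)

6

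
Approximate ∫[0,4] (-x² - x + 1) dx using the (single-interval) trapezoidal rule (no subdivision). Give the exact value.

T = (b−a)/2 · [f(0) + f(4)] = 2·[1 + (-19)] = -36.

-36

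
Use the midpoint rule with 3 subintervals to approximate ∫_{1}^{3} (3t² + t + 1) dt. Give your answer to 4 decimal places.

h = (3 − 1)/3 = 0.666667.
Midpoints m₁,…,m₃ = 1.333333, 2, 2.666667.
f(m₁)=7.666667, f(m₂)=15, f(m₃)=25.
h·[f(m₁) + f(m₂) + f(m₃)] = 0.666667·(47.666667) = 31.7778.

31.7778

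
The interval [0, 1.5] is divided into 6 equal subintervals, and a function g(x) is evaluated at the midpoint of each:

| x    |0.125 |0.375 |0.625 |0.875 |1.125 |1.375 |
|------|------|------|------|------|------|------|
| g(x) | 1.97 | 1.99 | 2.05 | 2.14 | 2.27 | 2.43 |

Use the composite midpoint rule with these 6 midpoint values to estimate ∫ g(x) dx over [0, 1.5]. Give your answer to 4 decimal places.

3.2125

h = 0.25, n = 6.
h·[y(m₁) + y(m₂) + y(m₃) + y(m₄) + y(m₅) + y(m₆)] = 0.25·(12.85) = 3.2125.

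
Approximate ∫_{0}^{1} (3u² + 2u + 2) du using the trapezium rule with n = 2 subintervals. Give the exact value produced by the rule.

h = (1 − 0)/2 = 0.5.
Nodes u₀,…,u₂ = 0, 0.5, 1.
f(u) = 3u² + 2u + 2: f₀=2, f₁=3.75, f₂=7.
(h/2)·[f₀ + 2f₁ + f₂] = 0.25·(16.5) = 4.125.

4.125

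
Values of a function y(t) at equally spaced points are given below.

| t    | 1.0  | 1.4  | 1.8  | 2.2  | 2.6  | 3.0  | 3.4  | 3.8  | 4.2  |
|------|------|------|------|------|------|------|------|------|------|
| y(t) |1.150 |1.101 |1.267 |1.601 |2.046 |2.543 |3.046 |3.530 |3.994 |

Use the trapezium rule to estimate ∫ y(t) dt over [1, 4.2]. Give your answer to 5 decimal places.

7.08240

h = 0.4, n = 8.
(h/2)·[y₀ + 2y₁ + 2y₂ + 2y₃ + 2y₄ + 2y₅ + 2y₆ + 2y₇ + y₈] = 0.2·(35.412) = 7.08240.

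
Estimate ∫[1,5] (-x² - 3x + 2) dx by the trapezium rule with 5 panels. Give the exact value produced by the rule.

h = (5 − 1)/5 = 0.8.
Nodes x₀,…,x₅ = 1, 1.8, 2.6, 3.4, 4.2, 5.
f(x) = -x² - 3x + 2: f₀=-2, f₁=-6.64, f₂=-12.56, f₃=-19.76, f₄=-28.24, f₅=-38.
(h/2)·[f₀ + 2f₁ + 2f₂ + 2f₃ + 2f₄ + f₅] = 0.4·(-174.4) = -69.76.

-69.76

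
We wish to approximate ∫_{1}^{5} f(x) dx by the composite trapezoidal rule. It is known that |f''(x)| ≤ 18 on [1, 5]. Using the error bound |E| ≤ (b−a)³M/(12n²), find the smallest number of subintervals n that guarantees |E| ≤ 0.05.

44

Need 1152/(12n²) ≤ 0.05.
n² ≥ 1152/(12·0.05) = 1920 ⇒ n ≥ 43.8178, so the smallest n is 44.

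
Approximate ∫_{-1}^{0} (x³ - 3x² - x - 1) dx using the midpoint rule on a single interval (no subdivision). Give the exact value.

M = (b−a)·f(-0.5) = 1·(-1.375) = -1.375.

-1.375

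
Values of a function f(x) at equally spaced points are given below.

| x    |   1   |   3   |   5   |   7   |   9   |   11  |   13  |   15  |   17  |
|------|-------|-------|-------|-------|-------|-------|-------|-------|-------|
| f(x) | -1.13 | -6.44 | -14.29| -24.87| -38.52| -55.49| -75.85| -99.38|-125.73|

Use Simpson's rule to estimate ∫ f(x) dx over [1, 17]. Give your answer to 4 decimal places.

-752.6000

h = 2, n = 8.
(h/3)·[y₀ + 4y₁ + 2y₂ + 4y₃ + 2y₄ + 4y₅ + 2y₆ + 4y₇ + y₈] = 0.666667·(-1128.90) = -752.6000.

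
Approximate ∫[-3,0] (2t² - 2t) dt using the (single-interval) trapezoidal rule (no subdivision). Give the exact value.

T = (b−a)/2 · [f(-3) + f(0)] = 1.5·[24 + 0] = 36.

36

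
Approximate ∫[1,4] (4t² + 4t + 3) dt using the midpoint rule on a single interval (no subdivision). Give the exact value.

M = (b−a)·f(2.5) = 3·(38) = 114.

114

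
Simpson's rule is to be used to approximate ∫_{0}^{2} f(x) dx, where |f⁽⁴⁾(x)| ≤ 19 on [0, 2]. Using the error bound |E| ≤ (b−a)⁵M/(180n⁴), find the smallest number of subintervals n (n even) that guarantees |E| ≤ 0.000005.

Need 608/(180n⁴) ≤ 0.000005.
n⁴ ≥ 608/(180·0.000005) = 675556 ⇒ n ≥ 28.6692, so the smallest even n is 30. (n must be even for Simpson's rule.)

30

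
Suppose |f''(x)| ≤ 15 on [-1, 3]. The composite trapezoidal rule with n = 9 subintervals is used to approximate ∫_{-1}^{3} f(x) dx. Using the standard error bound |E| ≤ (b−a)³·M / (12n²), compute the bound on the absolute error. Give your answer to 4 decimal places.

0.9877

|E| ≤ (4)³·15 / (12·9²) = 960/972 = 0.9877.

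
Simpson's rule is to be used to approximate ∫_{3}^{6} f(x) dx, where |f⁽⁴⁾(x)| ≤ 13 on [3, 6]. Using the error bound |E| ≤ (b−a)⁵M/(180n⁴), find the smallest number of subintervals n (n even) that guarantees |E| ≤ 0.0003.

16

Need 3159/(180n⁴) ≤ 0.0003.
n⁴ ≥ 3159/(180·0.0003) = 58500 ⇒ n ≥ 15.5521, so the smallest even n is 16. (n must be even for Simpson's rule.)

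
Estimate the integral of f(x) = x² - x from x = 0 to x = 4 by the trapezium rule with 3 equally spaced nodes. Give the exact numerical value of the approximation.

16

h = (4 − 0)/2 = 2.
Nodes x₀,…,x₂ = 0, 2, 4.
f(x) = x² - x: f₀=0, f₁=2, f₂=12.
(h/2)·[f₀ + 2f₁ + f₂] = 1·(16) = 16.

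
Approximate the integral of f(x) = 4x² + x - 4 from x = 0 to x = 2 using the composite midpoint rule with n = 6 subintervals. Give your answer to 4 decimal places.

h = (2 − 0)/6 = 0.333333.
Midpoints m₁,…,m₆ = 0.166667, 0.5, 0.833333, 1.166667, 1.5, 1.833333.
f(m₁)=-3.722222, f(m₂)=-2.5, f(m₃)=-0.388889, f(m₄)=2.611111, f(m₅)=6.5, f(m₆)=11.277778.
h·[f(m₁) + f(m₂) + f(m₃) + f(m₄) + f(m₅) + f(m₆)] = 0.333333·(13.777778) = 4.5926.

4.5926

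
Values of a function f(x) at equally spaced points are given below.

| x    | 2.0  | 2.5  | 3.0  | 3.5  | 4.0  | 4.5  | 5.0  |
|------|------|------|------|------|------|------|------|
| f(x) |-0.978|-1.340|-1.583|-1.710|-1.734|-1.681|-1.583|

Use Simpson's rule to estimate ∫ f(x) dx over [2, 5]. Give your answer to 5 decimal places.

h = 0.5, n = 6.
(h/3)·[y₀ + 4y₁ + 2y₂ + 4y₃ + 2y₄ + 4y₅ + y₆] = 0.166667·(-28.119) = -4.68650.

-4.68650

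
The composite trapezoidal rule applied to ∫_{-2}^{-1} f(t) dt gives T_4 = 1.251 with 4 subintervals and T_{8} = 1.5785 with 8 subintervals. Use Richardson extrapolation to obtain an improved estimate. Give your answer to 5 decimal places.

1.68767

R = (4·T_{8} − T_4) / 3 = (4·1.5785 − 1.251)/3 = (5.0630)/3 = 1.68767.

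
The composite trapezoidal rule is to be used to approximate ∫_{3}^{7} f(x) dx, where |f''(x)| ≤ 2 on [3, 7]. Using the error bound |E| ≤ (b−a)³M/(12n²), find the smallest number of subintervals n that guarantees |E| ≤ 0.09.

11

Need 128/(12n²) ≤ 0.09.
n² ≥ 128/(12·0.09) = 118.519 ⇒ n ≥ 10.8866, so the smallest n is 11.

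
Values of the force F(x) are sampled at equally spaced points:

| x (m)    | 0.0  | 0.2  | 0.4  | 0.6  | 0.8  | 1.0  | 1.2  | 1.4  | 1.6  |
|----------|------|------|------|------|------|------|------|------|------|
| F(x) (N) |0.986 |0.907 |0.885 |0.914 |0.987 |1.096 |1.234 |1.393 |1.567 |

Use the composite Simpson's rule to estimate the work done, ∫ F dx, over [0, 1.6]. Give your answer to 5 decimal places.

h = 0.2, n = 8.
(h/3)·[y₀ + 4y₁ + 2y₂ + 4y₃ + 2y₄ + 4y₅ + 2y₆ + 4y₇ + y₈] = 0.066667·(26.005) = 1.73367.

1.73367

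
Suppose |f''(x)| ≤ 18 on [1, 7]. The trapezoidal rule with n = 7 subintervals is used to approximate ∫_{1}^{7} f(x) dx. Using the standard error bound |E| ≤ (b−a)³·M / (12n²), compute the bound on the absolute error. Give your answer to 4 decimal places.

|E| ≤ (6)³·18 / (12·7²) = 3888/588 = 6.6122.

6.6122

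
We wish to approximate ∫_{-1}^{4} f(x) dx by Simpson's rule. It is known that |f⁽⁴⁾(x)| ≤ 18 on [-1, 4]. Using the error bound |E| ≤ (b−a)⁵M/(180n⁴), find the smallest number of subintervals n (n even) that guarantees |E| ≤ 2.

4

Need 56250/(180n⁴) ≤ 2.
n⁴ ≥ 56250/(180·2) = 156.25 ⇒ n ≥ 3.5355, so the smallest even n is 4. (n must be even for Simpson's rule.)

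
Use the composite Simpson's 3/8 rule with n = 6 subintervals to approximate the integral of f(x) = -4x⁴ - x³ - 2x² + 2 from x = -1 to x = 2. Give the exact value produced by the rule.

h = (2 − (-1))/6 = 0.5.
Nodes x₀,…,x₆ = -1, -0.5, 0, 0.5, 1, 1.5, 2.
f(x) = -4x⁴ - x³ - 2x² + 2: f₀=-3, f₁=1.375, f₂=2, f₃=1.125, f₄=-5, f₅=-26.125, f₆=-78.
(3h/8)·[f₀ + 3f₁ + 3f₂ + 2f₃ + 3f₄ + 3f₅ + f₆] = 0.1875·(-162) = -30.375.

-30.375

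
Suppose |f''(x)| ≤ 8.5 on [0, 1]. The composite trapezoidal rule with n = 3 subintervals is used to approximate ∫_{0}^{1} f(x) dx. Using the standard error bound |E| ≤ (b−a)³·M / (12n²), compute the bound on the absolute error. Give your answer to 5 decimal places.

|E| ≤ (1)³·8.5 / (12·3²) = 8.5/108 = 0.07870.

0.07870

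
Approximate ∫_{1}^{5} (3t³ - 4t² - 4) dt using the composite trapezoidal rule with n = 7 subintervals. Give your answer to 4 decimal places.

h = (5 − 1)/7 = 0.571429.
Nodes t₀,…,t₇ = 1, 1.571429, 2.142857, 2.714286, 3.285714, 3.857143, 4.428571, 5.
f(t) = 3t³ - 4t² - 4: f₀=-5, f₁=-2.236152, f₂=7.151603, f₃=26.521866, f₄=59.233236, f₅=108.644315, f₆=178.113703, f₇=271.
(h/2)·[f₀ + 2f₁ + 2f₂ + 2f₃ + 2f₄ + 2f₅ + 2f₆ + f₇] = 0.285714·(1020.857143) = 291.6735.

291.6735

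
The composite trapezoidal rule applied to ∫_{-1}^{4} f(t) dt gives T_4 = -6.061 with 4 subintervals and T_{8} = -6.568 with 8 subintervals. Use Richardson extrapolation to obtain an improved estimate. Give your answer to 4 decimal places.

-6.7370

R = (4·T_{8} − T_4) / 3 = (4·(-6.568) − (-6.061))/3 = (-20.211)/3 = -6.7370.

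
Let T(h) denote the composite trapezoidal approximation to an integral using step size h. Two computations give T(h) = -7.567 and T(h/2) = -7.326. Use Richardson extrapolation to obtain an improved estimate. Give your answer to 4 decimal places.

R = (4·T(h/2) − T(h)) / 3 = (4·(-7.326) − (-7.567))/3 = (-21.737)/3 = -7.2457.

-7.2457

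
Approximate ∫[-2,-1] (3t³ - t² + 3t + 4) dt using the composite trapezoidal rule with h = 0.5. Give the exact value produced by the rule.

h = (-1 − (-2))/2 = 0.5.
Nodes t₀,…,t₂ = -2, -1.5, -1.
f(t) = 3t³ - t² + 3t + 4: f₀=-30, f₁=-12.875, f₂=-3.
(h/2)·[f₀ + 2f₁ + f₂] = 0.25·(-58.75) = -14.6875.

-14.6875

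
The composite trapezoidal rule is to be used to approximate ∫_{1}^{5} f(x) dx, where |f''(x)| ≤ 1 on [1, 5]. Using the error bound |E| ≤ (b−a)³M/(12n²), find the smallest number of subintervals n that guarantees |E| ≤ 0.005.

Need 64/(12n²) ≤ 0.005.
n² ≥ 64/(12·0.005) = 1066.67 ⇒ n ≥ 32.6599, so the smallest n is 33.

33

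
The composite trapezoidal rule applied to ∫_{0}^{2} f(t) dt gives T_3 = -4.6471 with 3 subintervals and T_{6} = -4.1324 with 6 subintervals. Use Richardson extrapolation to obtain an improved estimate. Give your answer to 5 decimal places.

R = (4·T_{6} − T_3) / 3 = (4·(-4.1324) − (-4.6471))/3 = (-11.8825)/3 = -3.96083.

-3.96083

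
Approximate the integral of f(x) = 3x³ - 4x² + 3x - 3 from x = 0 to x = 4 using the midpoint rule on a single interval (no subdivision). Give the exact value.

M = (b−a)·f(2) = 4·(11) = 44.

44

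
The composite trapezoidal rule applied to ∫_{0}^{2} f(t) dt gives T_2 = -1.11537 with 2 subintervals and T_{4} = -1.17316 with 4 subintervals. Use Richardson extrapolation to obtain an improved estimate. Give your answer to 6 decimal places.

-1.192423

R = (4·T_{4} − T_2) / 3 = (4·(-1.17316) − (-1.11537))/3 = (-3.57727)/3 = -1.192423.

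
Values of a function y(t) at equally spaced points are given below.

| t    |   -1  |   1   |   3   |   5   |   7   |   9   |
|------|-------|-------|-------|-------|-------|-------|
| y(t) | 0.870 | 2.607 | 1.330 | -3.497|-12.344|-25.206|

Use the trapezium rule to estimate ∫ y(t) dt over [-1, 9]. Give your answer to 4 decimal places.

-48.1440

h = 2, n = 5.
(h/2)·[y₀ + 2y₁ + 2y₂ + 2y₃ + 2y₄ + y₅] = 1·(-48.144) = -48.1440.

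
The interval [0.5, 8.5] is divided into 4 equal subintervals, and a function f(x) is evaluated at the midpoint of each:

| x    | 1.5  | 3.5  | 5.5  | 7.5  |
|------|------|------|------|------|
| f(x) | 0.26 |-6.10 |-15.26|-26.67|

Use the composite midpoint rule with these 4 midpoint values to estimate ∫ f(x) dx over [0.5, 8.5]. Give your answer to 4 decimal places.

-95.5400

h = 2, n = 4.
h·[y(m₁) + y(m₂) + y(m₃) + y(m₄)] = 2·(-47.77) = -95.5400.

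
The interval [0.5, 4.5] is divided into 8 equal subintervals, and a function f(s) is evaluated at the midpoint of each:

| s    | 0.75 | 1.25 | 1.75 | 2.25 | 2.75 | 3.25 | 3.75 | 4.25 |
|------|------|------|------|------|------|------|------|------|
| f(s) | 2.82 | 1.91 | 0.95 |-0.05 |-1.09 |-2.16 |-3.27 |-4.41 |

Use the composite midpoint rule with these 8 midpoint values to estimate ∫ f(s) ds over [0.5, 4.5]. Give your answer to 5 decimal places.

h = 0.5, n = 8.
h·[y(m₁) + y(m₂) + y(m₃) + y(m₄) + y(m₅) + y(m₆) + y(m₇) + y(m₈)] = 0.5·(-5.30) = -2.65000.

-2.65000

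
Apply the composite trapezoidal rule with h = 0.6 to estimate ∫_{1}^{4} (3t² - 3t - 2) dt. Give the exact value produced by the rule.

35.04

h = (4 − 1)/5 = 0.6.
Nodes t₀,…,t₅ = 1, 1.6, 2.2, 2.8, 3.4, 4.
f(t) = 3t² - 3t - 2: f₀=-2, f₁=0.88, f₂=5.92, f₃=13.12, f₄=22.48, f₅=34.
(h/2)·[f₀ + 2f₁ + 2f₂ + 2f₃ + 2f₄ + f₅] = 0.3·(116.8) = 35.04.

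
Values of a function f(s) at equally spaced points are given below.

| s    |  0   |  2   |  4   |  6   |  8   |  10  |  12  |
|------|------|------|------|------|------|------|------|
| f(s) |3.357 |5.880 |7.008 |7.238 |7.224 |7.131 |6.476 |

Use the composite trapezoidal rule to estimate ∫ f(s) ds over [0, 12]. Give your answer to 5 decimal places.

h = 2, n = 6.
(h/2)·[y₀ + 2y₁ + 2y₂ + 2y₃ + 2y₄ + 2y₅ + y₆] = 1·(78.795) = 78.79500.

78.79500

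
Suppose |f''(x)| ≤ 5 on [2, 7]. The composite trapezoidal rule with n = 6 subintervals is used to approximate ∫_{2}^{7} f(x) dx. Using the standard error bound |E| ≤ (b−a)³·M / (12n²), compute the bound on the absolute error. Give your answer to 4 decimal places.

|E| ≤ (5)³·5 / (12·6²) = 625/432 = 1.4468.

1.4468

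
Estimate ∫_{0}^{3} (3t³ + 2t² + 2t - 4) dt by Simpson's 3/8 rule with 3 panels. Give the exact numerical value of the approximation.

75.75

h = (3 − 0)/3 = 1.
Nodes t₀,…,t₃ = 0, 1, 2, 3.
f(t) = 3t³ + 2t² + 2t - 4: f₀=-4, f₁=3, f₂=32, f₃=101.
(3h/8)·[f₀ + 3f₁ + 3f₂ + f₃] = 0.375·(202) = 75.75.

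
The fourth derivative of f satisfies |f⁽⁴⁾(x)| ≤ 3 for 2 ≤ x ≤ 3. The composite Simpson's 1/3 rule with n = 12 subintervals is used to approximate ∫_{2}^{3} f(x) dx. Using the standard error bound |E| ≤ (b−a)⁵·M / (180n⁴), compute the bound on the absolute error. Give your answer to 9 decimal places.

|E| ≤ (1)⁵·3 / (180·12⁴) = 3/3732480 = 0.000000804.

0.000000804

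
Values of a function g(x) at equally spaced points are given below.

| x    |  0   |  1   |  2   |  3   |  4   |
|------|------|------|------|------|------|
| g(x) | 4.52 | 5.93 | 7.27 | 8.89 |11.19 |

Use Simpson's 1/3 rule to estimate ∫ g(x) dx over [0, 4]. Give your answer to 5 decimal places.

29.84333

h = 1, n = 4.
(h/3)·[y₀ + 4y₁ + 2y₂ + 4y₃ + y₄] = 0.333333·(89.53) = 29.84333.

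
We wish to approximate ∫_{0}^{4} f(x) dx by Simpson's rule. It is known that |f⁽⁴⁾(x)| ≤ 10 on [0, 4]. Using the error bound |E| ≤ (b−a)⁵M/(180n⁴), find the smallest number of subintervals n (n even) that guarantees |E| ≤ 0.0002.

Need 10240/(180n⁴) ≤ 0.0002.
n⁴ ≥ 10240/(180·0.0002) = 284444 ⇒ n ≥ 23.0940, so the smallest even n is 24. (n must be even for Simpson's rule.)

24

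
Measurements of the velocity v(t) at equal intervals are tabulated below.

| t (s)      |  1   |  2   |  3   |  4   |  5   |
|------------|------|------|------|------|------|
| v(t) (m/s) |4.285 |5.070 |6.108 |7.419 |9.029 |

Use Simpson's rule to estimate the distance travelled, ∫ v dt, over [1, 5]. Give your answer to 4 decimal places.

25.1620

h = 1, n = 4.
(h/3)·[y₀ + 4y₁ + 2y₂ + 4y₃ + y₄] = 0.333333·(75.486) = 25.1620.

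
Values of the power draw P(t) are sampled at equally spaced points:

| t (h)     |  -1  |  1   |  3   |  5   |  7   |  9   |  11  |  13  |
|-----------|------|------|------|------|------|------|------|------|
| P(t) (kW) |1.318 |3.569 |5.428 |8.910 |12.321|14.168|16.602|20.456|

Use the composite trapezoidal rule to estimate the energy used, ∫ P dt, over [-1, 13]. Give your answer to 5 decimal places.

h = 2, n = 7.
(h/2)·[y₀ + 2y₁ + 2y₂ + 2y₃ + 2y₄ + 2y₅ + 2y₆ + y₇] = 1·(143.770) = 143.77000.

143.77000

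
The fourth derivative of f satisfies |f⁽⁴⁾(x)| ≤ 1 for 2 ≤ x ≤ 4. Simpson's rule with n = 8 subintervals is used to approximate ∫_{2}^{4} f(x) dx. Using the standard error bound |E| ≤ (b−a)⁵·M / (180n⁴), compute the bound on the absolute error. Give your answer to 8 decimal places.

0.00004340

|E| ≤ (2)⁵·1 / (180·8⁴) = 32/737280 = 0.00004340.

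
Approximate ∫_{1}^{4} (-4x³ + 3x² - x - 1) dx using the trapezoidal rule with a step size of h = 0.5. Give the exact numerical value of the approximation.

-205.875

h = (4 − 1)/6 = 0.5.
Nodes x₀,…,x₆ = 1, 1.5, 2, 2.5, 3, 3.5, 4.
f(x) = -4x³ + 3x² - x - 1: f₀=-3, f₁=-9.25, f₂=-23, f₃=-47.25, f₄=-85, f₅=-139.25, f₆=-213.
(h/2)·[f₀ + 2f₁ + 2f₂ + 2f₃ + 2f₄ + 2f₅ + f₆] = 0.25·(-823.5) = -205.875.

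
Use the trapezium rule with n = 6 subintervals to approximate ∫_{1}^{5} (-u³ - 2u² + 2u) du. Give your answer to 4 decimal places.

h = (5 − 1)/6 = 0.666667.
Nodes u₀,…,u₆ = 1, 1.666667, 2.333333, 3, 3.666667, 4.333333, 5.
f(u) = -u³ - 2u² + 2u: f₀=-1, f₁=-6.851852, f₂=-18.925926, f₃=-39, f₄=-68.851852, f₅=-110.259259, f₆=-165.
(h/2)·[f₀ + 2f₁ + 2f₂ + 2f₃ + 2f₄ + 2f₅ + f₆] = 0.333333·(-653.777778) = -217.9259.

-217.9259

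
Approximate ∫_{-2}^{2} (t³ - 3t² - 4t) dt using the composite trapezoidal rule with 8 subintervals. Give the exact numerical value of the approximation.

h = (2 − (-2))/8 = 0.5.
Nodes t₀,…,t₈ = -2, -1.5, -1, -0.5, 0, 0.5, 1, 1.5, 2.
f(t) = t³ - 3t² - 4t: f₀=-12, f₁=-4.125, f₂=0, f₃=1.125, f₄=0, f₅=-2.625, f₆=-6, f₇=-9.375, f₈=-12.
(h/2)·[f₀ + 2f₁ + 2f₂ + 2f₃ + 2f₄ + 2f₅ + 2f₆ + 2f₇ + f₈] = 0.25·(-66) = -16.5.

-16.5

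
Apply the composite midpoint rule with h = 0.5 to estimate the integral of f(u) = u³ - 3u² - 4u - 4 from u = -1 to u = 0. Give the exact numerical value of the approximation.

-3.15625

h = (0 − (-1))/2 = 0.5.
Midpoints m₁,…,m₂ = -0.75, -0.25.
f(m₁)=-3.109375, f(m₂)=-3.203125.
h·[f(m₁) + f(m₂)] = 0.5·(-6.3125) = -3.15625.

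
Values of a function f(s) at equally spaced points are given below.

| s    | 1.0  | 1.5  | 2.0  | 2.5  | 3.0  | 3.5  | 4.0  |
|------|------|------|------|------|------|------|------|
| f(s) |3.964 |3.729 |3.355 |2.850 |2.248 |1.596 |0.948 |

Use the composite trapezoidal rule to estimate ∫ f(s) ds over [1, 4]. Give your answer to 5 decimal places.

h = 0.5, n = 6.
(h/2)·[y₀ + 2y₁ + 2y₂ + 2y₃ + 2y₄ + 2y₅ + y₆] = 0.25·(32.468) = 8.11700.

8.11700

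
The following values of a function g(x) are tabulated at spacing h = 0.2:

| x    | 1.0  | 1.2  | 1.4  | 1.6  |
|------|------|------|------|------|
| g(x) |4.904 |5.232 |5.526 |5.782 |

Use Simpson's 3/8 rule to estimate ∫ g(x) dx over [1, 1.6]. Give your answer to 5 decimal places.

3.22200

h = 0.2, n = 3.
(3h/8)·[y₀ + 3y₁ + 3y₂ + y₃] = 0.075·(42.960) = 3.22200.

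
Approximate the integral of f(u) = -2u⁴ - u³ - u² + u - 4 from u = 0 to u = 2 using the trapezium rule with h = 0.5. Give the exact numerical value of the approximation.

-27.125

h = (2 − 0)/4 = 0.5.
Nodes u₀,…,u₄ = 0, 0.5, 1, 1.5, 2.
f(u) = -2u⁴ - u³ - u² + u - 4: f₀=-4, f₁=-4, f₂=-7, f₃=-18.25, f₄=-46.
(h/2)·[f₀ + 2f₁ + 2f₂ + 2f₃ + f₄] = 0.25·(-108.5) = -27.125.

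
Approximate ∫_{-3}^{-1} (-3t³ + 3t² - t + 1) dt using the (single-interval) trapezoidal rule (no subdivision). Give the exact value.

T = (b−a)/2 · [f(-3) + f(-1)] = 1·[112 + 8] = 120.

120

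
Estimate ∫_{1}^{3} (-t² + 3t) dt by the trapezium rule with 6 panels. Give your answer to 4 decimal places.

h = (3 − 1)/6 = 0.333333.
Nodes t₀,…,t₆ = 1, 1.333333, 1.666667, 2, 2.333333, 2.666667, 3.
f(t) = -t² + 3t: f₀=2, f₁=2.222222, f₂=2.222222, f₃=2, f₄=1.555556, f₅=0.888889, f₆=0.
(h/2)·[f₀ + 2f₁ + 2f₂ + 2f₃ + 2f₄ + 2f₅ + f₆] = 0.166667·(19.777778) = 3.2963.

3.2963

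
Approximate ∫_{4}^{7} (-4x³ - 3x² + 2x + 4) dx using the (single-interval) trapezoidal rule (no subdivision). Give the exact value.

-2689.5

T = (b−a)/2 · [f(4) + f(7)] = 1.5·[(-292) + (-1501)] = -2689.5.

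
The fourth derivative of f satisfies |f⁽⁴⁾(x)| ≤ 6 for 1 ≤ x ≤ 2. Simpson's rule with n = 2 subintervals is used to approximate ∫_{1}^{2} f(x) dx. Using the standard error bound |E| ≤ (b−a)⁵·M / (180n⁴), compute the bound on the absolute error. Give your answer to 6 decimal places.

0.002083

|E| ≤ (1)⁵·6 / (180·2⁴) = 6/2880 = 0.002083.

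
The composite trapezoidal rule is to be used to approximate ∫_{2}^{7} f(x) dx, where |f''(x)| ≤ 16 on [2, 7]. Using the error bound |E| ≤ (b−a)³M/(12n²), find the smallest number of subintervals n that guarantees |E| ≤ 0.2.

Need 2000/(12n²) ≤ 0.2.
n² ≥ 2000/(12·0.2) = 833.333 ⇒ n ≥ 28.8675, so the smallest n is 29.

29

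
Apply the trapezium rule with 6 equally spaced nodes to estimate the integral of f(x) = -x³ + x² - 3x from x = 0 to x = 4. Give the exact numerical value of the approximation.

h = (4 − 0)/5 = 0.8.
Nodes x₀,…,x₅ = 0, 0.8, 1.6, 2.4, 3.2, 4.
f(x) = -x³ + x² - 3x: f₀=0, f₁=-2.272, f₂=-6.336, f₃=-15.264, f₄=-32.128, f₅=-60.
(h/2)·[f₀ + 2f₁ + 2f₂ + 2f₃ + 2f₄ + f₅] = 0.4·(-172) = -68.8.

-68.8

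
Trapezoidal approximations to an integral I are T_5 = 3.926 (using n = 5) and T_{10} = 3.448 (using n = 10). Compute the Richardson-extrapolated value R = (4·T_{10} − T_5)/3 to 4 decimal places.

R = (4·T_{10} − T_5) / 3 = (4·3.448 − 3.926)/3 = (9.866)/3 = 3.2887.

3.2887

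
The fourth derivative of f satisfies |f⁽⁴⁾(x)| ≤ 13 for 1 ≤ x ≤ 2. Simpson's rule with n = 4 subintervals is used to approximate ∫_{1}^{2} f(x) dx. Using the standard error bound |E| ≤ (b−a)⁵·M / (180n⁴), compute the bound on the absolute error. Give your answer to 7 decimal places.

|E| ≤ (1)⁵·13 / (180·4⁴) = 13/46080 = 0.0002821.

0.0002821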